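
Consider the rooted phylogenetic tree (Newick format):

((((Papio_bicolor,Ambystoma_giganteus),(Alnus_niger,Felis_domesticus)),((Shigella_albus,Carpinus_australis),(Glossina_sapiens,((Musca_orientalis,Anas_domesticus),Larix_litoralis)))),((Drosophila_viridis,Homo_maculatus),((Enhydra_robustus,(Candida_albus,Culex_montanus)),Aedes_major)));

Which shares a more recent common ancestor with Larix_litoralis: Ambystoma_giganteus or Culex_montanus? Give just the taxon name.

The MRCA of Larix_litoralis and Ambystoma_giganteus subtends (((Papio_bicolor,Ambystoma_giganteus),(Alnus_niger,Felis_domesticus)),((Shigella_albus,Carpinus_australis),(Glossina_sapiens,((Musca_orientalis,Anas_domesticus),Larix_litoralis)))) (10 taxa).
The MRCA of Larix_litoralis and Culex_montanus is the root, subtending the entire tree (16 taxa).
The first is nested inside the second, so Larix_litoralis shares a more recent common ancestor with Ambystoma_giganteus.

Ambystoma_giganteus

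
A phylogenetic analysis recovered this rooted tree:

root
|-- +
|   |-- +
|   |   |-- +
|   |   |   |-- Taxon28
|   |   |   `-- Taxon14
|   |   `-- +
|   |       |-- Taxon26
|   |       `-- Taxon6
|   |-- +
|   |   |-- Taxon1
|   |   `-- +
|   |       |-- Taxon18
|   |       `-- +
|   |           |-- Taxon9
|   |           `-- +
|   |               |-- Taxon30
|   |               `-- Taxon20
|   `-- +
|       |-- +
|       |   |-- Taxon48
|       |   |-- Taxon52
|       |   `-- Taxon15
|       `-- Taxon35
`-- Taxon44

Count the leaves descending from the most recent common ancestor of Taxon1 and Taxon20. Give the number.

5

The MRCA of Taxon1 and Taxon20 is the node subtending (Taxon1,(Taxon18,(Taxon9,(Taxon30,Taxon20)))).
That clade contains 5 terminal taxa: Taxon1, Taxon18, Taxon20, Taxon30, Taxon9.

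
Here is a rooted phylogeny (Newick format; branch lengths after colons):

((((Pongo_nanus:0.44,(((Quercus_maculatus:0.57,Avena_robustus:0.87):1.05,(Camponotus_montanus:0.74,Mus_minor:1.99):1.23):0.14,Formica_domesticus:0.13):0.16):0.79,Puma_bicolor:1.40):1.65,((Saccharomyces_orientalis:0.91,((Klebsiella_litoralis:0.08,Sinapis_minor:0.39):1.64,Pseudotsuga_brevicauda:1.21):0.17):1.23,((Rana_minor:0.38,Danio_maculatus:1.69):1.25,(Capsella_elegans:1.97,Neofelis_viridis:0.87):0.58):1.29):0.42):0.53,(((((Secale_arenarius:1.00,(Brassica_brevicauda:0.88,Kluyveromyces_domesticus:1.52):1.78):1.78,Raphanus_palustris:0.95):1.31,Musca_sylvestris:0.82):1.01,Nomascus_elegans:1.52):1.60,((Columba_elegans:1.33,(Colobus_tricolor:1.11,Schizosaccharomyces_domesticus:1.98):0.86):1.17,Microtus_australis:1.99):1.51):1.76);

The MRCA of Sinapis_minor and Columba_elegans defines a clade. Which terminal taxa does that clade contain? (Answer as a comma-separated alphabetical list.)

Avena_robustus, Brassica_brevicauda, Camponotus_montanus, Capsella_elegans, Colobus_tricolor, Columba_elegans, Danio_maculatus, Formica_domesticus, Klebsiella_litoralis, Kluyveromyces_domesticus, Microtus_australis, Mus_minor, Musca_sylvestris, Neofelis_viridis, Nomascus_elegans, Pongo_nanus, Pseudotsuga_brevicauda, Puma_bicolor, Quercus_maculatus, Rana_minor, Raphanus_palustris, Saccharomyces_orientalis, Schizosaccharomyces_domesticus, Secale_arenarius, Sinapis_minor

Tracing Sinapis_minor: it sits inside (Klebsiella_litoralis,Sinapis_minor).
Tracing Columba_elegans: it sits inside (Columba_elegans,(Colobus_tricolor,Schizosaccharomyces_domesticus)).
The smallest clade enclosing both is the whole tree (their MRCA is the root), so the answer is all 25 tips in alphabetical order.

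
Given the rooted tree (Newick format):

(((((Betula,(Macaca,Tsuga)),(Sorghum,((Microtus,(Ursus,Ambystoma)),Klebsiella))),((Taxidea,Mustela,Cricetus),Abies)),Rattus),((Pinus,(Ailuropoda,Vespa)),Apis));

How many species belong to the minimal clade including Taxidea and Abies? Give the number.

The MRCA of Taxidea and Abies is the node subtending ((Taxidea,Mustela,Cricetus),Abies).
That clade contains 4 terminal taxa: Abies, Cricetus, Mustela, Taxidea.

4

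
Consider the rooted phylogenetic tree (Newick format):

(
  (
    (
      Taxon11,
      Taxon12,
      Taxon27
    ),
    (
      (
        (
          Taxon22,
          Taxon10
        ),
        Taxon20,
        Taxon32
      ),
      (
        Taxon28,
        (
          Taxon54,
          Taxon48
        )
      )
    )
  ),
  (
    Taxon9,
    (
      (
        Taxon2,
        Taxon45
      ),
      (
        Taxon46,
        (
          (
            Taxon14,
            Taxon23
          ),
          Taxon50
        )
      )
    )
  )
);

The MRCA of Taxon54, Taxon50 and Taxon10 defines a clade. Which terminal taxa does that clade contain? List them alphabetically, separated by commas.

Taxon10, Taxon11, Taxon12, Taxon14, Taxon2, Taxon20, Taxon22, Taxon23, Taxon27, Taxon28, Taxon32, Taxon45, Taxon46, Taxon48, Taxon50, Taxon54, Taxon9

Tracing Taxon54: it sits inside (Taxon54,Taxon48).
Tracing Taxon50: it sits inside ((Taxon14,Taxon23),Taxon50).
Tracing Taxon10: it sits inside (Taxon22,Taxon10).
The smallest clade enclosing all 3 is the whole tree (their MRCA is the root), so the answer is all 17 tips in alphabetical order.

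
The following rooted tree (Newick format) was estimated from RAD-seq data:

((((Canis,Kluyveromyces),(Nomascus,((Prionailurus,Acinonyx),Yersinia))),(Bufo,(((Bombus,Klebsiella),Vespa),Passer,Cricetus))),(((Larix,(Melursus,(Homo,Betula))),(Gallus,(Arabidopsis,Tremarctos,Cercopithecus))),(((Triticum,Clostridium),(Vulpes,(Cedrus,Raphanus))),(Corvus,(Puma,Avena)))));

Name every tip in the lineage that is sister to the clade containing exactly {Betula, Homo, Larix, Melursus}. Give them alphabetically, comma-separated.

The clade containing exactly {Betula, Homo, Larix, Melursus} attaches to the tree at the node subtending ((Larix,(Melursus,(Homo,Betula))),(Gallus,(Arabidopsis,Tremarctos,Cercopithecus))).
The other lineage descending from that same node — the sister group — is (Gallus,(Arabidopsis,Tremarctos,Cercopithecus)); its 4 tips in alphabetical order are the answer.

Arabidopsis, Cercopithecus, Gallus, Tremarctos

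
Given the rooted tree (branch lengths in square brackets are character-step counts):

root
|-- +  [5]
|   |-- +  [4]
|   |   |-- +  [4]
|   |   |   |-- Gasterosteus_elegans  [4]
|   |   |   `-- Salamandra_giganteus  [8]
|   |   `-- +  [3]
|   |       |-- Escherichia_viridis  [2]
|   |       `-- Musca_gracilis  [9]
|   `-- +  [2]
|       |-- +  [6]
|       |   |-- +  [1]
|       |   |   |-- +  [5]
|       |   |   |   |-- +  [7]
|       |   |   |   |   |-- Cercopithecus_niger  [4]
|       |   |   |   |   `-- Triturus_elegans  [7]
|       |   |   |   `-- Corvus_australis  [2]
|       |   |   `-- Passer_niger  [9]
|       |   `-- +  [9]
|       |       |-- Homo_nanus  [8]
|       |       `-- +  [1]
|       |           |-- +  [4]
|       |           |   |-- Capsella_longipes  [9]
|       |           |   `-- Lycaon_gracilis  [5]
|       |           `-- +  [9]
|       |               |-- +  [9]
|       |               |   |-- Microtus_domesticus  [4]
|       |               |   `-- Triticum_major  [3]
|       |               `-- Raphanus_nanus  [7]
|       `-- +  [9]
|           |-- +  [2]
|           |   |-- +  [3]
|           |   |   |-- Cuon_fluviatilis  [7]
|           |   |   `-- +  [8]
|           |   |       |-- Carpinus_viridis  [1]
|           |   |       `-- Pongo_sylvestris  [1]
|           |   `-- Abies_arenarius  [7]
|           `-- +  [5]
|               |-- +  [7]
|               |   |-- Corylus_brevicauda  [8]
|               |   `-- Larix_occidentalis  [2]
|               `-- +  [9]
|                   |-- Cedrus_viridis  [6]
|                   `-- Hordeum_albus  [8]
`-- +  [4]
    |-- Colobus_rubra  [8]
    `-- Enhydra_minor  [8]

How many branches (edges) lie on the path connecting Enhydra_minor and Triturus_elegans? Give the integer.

9

The MRCA of Enhydra_minor and Triturus_elegans is the root of the tree.
From Enhydra_minor up to that node: 2 branches. From Triturus_elegans up to the same node: 7 branches. Total: 2 + 7 = 9.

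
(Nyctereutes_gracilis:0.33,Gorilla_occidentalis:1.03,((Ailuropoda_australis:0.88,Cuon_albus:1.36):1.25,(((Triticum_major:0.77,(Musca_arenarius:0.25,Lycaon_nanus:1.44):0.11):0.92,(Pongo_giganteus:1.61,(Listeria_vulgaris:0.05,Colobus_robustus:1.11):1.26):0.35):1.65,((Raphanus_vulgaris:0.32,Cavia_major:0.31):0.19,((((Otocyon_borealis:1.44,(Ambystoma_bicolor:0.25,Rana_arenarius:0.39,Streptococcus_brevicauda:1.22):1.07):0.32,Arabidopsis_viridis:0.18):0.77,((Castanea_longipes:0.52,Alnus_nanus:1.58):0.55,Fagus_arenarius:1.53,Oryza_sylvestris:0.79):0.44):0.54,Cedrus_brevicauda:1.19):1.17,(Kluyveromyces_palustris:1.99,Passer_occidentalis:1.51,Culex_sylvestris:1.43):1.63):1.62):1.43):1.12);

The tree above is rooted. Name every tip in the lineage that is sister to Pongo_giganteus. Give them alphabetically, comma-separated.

Pongo_giganteus attaches to the tree at the node subtending (Pongo_giganteus,(Listeria_vulgaris,Colobus_robustus)).
The other lineage descending from that same node — the sister group — is (Listeria_vulgaris,Colobus_robustus); its 2 tips in alphabetical order are the answer.

Colobus_robustus, Listeria_vulgaris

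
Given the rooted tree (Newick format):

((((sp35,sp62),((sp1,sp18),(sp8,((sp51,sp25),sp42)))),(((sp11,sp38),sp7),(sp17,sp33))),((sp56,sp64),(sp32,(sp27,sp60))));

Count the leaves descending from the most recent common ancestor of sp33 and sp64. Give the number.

The MRCA of sp33 and sp64 is the root, so the clade is the entire tree.
That clade contains 18 terminal taxa: sp1, sp11, sp17, sp18, sp25, sp27, sp32, sp33, sp35, sp38, sp42, sp51, sp56, sp60, sp62, sp64, sp7, sp8.

18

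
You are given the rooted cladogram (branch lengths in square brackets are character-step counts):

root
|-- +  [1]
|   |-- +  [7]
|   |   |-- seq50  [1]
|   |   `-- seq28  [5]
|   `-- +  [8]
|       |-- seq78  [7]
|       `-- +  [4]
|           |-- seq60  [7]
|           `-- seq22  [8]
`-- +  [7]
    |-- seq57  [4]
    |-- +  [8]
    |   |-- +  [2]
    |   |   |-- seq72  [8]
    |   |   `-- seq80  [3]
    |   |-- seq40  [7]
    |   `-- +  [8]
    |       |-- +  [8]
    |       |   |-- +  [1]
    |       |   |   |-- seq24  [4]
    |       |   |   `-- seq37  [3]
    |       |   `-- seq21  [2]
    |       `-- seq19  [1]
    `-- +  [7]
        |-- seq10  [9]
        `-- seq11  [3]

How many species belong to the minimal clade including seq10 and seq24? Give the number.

10

The MRCA of seq10 and seq24 is the node subtending (seq57,((seq72,seq80),seq40,(((seq24,seq37),seq21),seq19)),(seq10,seq11)).
That clade contains 10 terminal taxa: seq10, seq11, seq19, seq21, seq24, seq37, seq40, seq57, seq72, seq80.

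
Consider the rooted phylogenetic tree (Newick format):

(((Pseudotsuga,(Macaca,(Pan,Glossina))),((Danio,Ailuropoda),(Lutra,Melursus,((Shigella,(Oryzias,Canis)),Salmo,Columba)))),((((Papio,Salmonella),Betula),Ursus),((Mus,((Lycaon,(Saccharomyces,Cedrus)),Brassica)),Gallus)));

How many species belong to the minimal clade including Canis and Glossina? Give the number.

The MRCA of Canis and Glossina is the node subtending ((Pseudotsuga,(Macaca,(Pan,Glossina))),((Danio,Ailuropoda),(Lutra,Melursus,((Shigella,(Oryzias,Canis)),Salmo,Columba)))).
That clade contains 13 terminal taxa: Ailuropoda, Canis, Columba, Danio, Glossina, Lutra, Macaca, Melursus, Oryzias, Pan, Pseudotsuga, Salmo, Shigella.

13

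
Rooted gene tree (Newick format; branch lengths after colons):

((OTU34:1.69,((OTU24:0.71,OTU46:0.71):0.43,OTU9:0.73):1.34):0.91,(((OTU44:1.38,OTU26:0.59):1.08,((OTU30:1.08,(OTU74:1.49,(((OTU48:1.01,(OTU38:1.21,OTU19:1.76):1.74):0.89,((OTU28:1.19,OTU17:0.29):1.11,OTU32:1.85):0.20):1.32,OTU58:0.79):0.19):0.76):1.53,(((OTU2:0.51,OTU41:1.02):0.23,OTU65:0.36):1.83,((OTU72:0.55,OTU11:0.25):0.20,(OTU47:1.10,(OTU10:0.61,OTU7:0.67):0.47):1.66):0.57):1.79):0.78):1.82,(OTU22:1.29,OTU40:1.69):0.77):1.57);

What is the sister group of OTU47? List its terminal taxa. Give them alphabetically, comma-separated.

OTU10, OTU7

OTU47 attaches to the tree at the node subtending (OTU47,(OTU10,OTU7)).
The other lineage descending from that same node — the sister group — is (OTU10,OTU7); its 2 tips in alphabetical order are the answer.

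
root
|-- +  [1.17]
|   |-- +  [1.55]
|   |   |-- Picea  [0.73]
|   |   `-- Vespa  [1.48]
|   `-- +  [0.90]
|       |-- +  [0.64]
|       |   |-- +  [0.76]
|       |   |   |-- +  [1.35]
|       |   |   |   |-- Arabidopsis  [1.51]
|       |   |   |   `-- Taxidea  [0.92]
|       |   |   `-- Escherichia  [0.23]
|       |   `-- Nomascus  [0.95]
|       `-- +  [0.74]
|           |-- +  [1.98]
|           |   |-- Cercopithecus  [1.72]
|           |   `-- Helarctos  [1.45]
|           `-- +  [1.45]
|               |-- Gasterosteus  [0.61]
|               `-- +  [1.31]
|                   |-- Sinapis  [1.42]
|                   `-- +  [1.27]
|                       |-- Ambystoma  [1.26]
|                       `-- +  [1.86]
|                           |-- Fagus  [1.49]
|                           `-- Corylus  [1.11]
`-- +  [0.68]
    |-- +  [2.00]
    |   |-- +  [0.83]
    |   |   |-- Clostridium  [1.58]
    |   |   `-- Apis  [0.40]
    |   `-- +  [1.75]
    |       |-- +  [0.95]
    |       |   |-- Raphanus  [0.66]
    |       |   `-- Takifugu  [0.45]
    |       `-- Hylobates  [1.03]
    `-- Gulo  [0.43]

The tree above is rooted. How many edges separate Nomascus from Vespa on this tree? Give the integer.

The MRCA of Nomascus and Vespa is the node subtending ((Picea,Vespa),((((Arabidopsis,Taxidea),Escherichia),Nomascus),((Cercopithecus,Helarctos),(Gasterosteus,(Sinapis,(Ambystoma,(Fagus,Corylus))))))).
From Nomascus up to that node: 3 branches. From Vespa up to the same node: 2 branches. Total: 3 + 2 = 5.

5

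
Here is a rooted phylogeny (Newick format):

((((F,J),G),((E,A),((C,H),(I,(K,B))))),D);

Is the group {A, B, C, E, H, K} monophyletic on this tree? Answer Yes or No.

No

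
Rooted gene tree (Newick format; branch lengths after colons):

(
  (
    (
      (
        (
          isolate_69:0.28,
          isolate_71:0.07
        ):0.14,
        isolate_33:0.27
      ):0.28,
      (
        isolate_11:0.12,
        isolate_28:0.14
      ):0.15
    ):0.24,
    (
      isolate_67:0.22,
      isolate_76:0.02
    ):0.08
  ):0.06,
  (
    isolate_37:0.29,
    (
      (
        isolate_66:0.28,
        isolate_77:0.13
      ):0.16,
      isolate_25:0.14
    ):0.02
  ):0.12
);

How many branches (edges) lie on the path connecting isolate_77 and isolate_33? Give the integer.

8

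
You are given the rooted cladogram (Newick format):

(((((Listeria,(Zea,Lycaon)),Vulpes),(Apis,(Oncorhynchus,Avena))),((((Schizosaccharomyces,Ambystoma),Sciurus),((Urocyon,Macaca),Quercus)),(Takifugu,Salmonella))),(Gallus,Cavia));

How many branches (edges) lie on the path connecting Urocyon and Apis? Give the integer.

The MRCA of Urocyon and Apis is the node subtending ((((Listeria,(Zea,Lycaon)),Vulpes),(Apis,(Oncorhynchus,Avena))),((((Schizosaccharomyces,Ambystoma),Sciurus),((Urocyon,Macaca),Quercus)),(Takifugu,Salmonella))).
From Urocyon up to that node: 5 branches. From Apis up to the same node: 3 branches. Total: 5 + 3 = 8.

8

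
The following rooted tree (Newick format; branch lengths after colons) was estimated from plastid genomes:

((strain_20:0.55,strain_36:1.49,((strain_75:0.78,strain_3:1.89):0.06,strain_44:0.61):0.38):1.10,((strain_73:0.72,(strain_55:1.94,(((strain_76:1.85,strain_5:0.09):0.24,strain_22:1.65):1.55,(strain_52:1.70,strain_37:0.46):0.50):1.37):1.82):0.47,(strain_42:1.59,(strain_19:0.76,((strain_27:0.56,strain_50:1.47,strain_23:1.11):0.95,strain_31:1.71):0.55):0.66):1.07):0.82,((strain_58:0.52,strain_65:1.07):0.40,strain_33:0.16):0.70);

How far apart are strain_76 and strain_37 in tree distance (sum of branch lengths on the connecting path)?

4.60

The path runs strain_76 → … → MRCA → … → strain_37; the MRCA is the node subtending (((strain_76,strain_5),strain_22),(strain_52,strain_37)).
Branch lengths along that path: 1.85 + 0.24 + 1.55 + 0.50 + 0.46 = 4.60.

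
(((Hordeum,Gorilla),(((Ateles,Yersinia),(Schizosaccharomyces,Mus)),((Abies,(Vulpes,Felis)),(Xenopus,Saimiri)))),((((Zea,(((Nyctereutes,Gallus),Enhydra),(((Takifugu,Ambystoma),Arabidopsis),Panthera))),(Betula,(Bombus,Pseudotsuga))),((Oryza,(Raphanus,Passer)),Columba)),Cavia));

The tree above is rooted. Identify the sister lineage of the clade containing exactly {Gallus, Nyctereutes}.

Enhydra

The clade containing exactly {Gallus, Nyctereutes} attaches to the tree at the node subtending ((Nyctereutes,Gallus),Enhydra).
The other lineage descending from that same node — the sister group — is the single tip Enhydra.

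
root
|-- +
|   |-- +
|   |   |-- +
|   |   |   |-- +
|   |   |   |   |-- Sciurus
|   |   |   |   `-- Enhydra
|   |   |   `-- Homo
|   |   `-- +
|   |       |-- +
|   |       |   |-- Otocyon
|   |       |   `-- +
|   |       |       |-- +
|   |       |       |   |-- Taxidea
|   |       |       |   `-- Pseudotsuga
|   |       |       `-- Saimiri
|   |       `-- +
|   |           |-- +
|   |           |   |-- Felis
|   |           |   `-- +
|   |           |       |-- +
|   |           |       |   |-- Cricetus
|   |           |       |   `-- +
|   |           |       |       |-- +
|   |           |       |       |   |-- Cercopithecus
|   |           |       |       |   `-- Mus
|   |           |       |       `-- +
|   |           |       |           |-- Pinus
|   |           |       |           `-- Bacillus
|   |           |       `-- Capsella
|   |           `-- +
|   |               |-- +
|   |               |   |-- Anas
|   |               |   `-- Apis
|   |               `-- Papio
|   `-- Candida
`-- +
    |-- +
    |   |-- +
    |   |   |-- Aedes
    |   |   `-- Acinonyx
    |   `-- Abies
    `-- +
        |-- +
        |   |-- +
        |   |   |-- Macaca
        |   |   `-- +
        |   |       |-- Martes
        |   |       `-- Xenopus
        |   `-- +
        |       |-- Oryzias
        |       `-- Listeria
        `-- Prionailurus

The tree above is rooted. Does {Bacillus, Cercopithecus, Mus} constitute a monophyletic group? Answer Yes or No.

No

The MRCA of the listed taxa subtends ((Cercopithecus,Mus),(Pinus,Bacillus)).
That clade also contains Pinus, which is not in the proposed group, so the group is not monophyletic.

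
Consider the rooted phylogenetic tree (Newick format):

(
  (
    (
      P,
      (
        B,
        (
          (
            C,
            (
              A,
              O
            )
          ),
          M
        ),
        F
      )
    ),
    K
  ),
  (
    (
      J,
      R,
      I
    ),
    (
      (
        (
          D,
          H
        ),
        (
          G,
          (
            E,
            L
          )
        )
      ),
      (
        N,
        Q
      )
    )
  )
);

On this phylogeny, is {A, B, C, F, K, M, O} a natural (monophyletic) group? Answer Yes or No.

No

The MRCA of the listed taxa subtends ((P,(B,((C,(A,O)),M),F)),K).
That clade also contains P, which is not in the proposed group, so the group is not monophyletic.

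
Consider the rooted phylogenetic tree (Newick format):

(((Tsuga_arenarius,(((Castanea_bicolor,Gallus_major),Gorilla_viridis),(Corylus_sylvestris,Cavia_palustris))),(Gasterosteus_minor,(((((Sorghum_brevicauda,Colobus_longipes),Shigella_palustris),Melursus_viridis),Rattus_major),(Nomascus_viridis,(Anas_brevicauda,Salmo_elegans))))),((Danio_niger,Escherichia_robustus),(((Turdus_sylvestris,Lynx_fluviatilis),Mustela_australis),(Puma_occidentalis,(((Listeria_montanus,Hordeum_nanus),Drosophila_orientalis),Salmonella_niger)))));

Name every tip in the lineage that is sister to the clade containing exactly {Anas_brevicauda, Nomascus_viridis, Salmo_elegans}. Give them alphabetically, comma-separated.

Colobus_longipes, Melursus_viridis, Rattus_major, Shigella_palustris, Sorghum_brevicauda

The clade containing exactly {Anas_brevicauda, Nomascus_viridis, Salmo_elegans} attaches to the tree at the node subtending (((((Sorghum_brevicauda,Colobus_longipes),Shigella_palustris),Melursus_viridis),Rattus_major),(Nomascus_viridis,(Anas_brevicauda,Salmo_elegans))).
The other lineage descending from that same node — the sister group — is ((((Sorghum_brevicauda,Colobus_longipes),Shigella_palustris),Melursus_viridis),Rattus_major); its 5 tips in alphabetical order are the answer.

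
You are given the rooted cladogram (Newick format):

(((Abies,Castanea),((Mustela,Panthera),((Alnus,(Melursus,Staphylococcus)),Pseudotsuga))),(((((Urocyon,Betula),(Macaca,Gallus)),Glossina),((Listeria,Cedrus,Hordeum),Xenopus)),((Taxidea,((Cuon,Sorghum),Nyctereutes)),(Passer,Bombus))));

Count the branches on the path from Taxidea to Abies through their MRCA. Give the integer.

7

The MRCA of Taxidea and Abies is the root of the tree.
From Taxidea up to that node: 4 branches. From Abies up to the same node: 3 branches. Total: 4 + 3 = 7.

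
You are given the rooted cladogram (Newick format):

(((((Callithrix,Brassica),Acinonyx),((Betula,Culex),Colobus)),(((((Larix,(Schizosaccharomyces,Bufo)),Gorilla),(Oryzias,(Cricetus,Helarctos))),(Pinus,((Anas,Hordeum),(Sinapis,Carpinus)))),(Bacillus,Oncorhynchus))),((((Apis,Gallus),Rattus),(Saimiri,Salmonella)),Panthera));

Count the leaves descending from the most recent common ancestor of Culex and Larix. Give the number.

The MRCA of Culex and Larix is the node subtending ((((Callithrix,Brassica),Acinonyx),((Betula,Culex),Colobus)),(((((Larix,(Schizosaccharomyces,Bufo)),Gorilla),(Oryzias,(Cricetus,Helarctos))),(Pinus,((Anas,Hordeum),(Sinapis,Carpinus)))),(Bacillus,Oncorhynchus))).
That clade contains 20 terminal taxa: Acinonyx, Anas, Bacillus, Betula, Brassica, Bufo, Callithrix, Carpinus, Colobus, Cricetus, Culex, Gorilla, Helarctos, Hordeum, Larix, Oncorhynchus, Oryzias, Pinus, Schizosaccharomyces, Sinapis.

20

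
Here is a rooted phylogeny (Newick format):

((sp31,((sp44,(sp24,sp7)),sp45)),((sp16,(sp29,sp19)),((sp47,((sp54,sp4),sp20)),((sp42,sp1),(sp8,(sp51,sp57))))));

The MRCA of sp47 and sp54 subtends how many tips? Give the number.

4

The MRCA of sp47 and sp54 is the node subtending (sp47,((sp54,sp4),sp20)).
That clade contains 4 terminal taxa: sp20, sp4, sp47, sp54.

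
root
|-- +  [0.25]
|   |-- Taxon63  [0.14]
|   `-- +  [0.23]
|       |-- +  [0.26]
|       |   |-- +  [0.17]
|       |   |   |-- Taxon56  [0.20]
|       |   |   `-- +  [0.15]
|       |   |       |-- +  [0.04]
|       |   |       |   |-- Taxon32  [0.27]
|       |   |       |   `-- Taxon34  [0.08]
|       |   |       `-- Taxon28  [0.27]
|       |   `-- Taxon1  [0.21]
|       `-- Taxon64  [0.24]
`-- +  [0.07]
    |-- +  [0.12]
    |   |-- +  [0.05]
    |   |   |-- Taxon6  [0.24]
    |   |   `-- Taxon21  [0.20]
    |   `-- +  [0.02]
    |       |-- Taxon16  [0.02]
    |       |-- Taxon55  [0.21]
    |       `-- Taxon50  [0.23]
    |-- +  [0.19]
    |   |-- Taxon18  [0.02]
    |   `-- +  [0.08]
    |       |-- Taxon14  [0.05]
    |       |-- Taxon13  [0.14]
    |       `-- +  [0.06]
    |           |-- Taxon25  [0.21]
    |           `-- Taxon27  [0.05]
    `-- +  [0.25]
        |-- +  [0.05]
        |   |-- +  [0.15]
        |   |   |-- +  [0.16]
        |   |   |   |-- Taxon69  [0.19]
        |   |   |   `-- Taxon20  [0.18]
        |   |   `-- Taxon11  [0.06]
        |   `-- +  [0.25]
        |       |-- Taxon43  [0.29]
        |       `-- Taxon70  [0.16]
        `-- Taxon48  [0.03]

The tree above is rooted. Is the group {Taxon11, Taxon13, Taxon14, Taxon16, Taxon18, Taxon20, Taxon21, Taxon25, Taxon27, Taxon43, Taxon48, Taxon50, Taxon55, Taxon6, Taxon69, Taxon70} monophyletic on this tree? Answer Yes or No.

Yes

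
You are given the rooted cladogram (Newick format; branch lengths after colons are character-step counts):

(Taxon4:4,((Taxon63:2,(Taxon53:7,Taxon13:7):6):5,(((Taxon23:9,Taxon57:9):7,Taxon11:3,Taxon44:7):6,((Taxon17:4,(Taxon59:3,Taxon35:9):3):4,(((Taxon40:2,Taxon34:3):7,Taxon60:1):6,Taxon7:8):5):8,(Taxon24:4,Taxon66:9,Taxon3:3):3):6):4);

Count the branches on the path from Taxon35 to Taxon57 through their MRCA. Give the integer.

The MRCA of Taxon35 and Taxon57 is the node subtending (((Taxon23,Taxon57),Taxon11,Taxon44),((Taxon17,(Taxon59,Taxon35)),(((Taxon40,Taxon34),Taxon60),Taxon7)),(Taxon24,Taxon66,Taxon3)).
From Taxon35 up to that node: 4 branches. From Taxon57 up to the same node: 3 branches. Total: 4 + 3 = 7.

7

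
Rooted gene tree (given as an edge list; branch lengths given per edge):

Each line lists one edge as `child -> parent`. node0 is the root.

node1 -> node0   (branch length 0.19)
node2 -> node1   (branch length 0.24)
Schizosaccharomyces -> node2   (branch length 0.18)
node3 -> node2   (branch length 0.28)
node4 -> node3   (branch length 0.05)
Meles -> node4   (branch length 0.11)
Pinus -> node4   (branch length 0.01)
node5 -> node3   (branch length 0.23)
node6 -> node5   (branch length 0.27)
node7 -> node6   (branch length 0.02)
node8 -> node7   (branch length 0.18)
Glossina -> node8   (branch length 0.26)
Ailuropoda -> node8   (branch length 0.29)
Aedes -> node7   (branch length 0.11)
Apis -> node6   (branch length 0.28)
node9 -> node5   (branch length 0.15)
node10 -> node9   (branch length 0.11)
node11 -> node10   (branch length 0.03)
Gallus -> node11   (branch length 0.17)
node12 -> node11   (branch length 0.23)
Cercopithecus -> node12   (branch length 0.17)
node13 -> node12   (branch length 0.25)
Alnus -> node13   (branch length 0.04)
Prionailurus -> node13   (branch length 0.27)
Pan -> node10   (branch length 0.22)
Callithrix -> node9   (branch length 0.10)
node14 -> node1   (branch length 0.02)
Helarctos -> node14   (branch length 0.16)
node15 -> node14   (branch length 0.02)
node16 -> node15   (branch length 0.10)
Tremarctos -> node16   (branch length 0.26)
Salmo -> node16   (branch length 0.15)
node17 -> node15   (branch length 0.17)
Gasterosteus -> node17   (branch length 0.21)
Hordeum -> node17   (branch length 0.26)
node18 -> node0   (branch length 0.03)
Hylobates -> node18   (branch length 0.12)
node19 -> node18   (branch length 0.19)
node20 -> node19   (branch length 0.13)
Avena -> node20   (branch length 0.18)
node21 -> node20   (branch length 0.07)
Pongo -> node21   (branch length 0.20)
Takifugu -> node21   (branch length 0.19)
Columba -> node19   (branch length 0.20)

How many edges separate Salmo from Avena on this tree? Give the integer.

9

The MRCA of Salmo and Avena is the root of the tree.
From Salmo up to that node: 5 branches. From Avena up to the same node: 4 branches. Total: 5 + 4 = 9.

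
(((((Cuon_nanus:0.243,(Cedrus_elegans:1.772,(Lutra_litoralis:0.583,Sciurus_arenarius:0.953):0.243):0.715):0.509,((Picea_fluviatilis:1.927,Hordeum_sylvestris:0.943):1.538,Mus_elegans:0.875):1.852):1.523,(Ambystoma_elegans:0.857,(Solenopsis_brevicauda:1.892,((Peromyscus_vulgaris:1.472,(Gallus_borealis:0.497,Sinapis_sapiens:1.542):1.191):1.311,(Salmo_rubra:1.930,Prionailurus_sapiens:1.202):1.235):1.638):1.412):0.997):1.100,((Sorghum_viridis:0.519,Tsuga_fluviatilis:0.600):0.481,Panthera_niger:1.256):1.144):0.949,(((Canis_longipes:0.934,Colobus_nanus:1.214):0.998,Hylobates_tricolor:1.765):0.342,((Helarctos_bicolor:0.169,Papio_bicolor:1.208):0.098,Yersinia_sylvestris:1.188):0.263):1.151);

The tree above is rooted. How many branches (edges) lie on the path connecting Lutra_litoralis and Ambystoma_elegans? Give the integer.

7

The MRCA of Lutra_litoralis and Ambystoma_elegans is the node subtending (((Cuon_nanus,(Cedrus_elegans,(Lutra_litoralis,Sciurus_arenarius))),((Picea_fluviatilis,Hordeum_sylvestris),Mus_elegans)),(Ambystoma_elegans,(Solenopsis_brevicauda,((Peromyscus_vulgaris,(Gallus_borealis,Sinapis_sapiens)),(Salmo_rubra,Prionailurus_sapiens))))).
From Lutra_litoralis up to that node: 5 branches. From Ambystoma_elegans up to the same node: 2 branches. Total: 5 + 2 = 7.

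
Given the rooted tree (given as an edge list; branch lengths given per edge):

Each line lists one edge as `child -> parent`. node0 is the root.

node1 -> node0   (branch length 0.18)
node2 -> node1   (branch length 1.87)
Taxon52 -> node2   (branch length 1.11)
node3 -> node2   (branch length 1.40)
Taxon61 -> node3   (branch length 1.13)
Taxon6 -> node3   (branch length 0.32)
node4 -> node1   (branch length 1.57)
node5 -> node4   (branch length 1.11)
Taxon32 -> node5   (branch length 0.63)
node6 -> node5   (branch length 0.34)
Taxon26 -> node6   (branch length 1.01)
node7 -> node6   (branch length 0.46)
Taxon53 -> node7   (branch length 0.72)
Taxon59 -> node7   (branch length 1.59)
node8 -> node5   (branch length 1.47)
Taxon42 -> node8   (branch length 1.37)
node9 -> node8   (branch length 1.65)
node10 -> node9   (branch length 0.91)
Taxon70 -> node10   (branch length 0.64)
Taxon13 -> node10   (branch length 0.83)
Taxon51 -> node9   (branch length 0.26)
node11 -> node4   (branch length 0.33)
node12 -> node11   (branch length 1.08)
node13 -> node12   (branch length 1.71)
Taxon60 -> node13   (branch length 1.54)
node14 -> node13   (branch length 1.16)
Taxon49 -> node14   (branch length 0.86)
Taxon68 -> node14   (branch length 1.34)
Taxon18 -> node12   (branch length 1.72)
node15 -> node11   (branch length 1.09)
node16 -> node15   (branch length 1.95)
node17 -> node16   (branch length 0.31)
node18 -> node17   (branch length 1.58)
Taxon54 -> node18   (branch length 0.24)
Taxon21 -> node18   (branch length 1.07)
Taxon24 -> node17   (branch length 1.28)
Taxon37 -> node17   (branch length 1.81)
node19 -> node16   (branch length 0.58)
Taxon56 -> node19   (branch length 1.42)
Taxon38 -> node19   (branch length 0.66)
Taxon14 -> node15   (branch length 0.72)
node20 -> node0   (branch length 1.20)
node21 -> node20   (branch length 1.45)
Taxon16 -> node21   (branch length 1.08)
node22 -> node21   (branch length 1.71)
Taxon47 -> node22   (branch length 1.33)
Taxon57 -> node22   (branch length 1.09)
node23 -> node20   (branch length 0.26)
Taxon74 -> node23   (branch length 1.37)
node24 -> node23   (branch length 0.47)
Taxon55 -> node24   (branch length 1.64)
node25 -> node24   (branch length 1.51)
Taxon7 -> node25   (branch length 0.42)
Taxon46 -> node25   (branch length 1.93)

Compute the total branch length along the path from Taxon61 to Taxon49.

11.11

The path runs Taxon61 → … → MRCA → … → Taxon49; the MRCA is the node subtending ((Taxon52,(Taxon61,Taxon6)),((Taxon32,(Taxon26,(Taxon53,Taxon59)),(Taxon42,((Taxon70,Taxon13),Taxon51))),(((Taxon60,(Taxon49,Taxon68)),Taxon18),((((Taxon54,Taxon21),Taxon24,Taxon37),(Taxon56,Taxon38)),Taxon14)))).
Branch lengths along that path: 1.13 + 1.40 + 1.87 + 1.57 + 0.33 + 1.08 + 1.71 + 1.16 + 0.86 = 11.11.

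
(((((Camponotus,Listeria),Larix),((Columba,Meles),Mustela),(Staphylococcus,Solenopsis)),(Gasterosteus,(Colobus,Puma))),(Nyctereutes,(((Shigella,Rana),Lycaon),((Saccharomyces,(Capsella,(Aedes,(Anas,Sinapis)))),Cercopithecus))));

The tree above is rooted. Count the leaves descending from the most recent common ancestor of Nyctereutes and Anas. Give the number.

10

The MRCA of Nyctereutes and Anas is the node subtending (Nyctereutes,(((Shigella,Rana),Lycaon),((Saccharomyces,(Capsella,(Aedes,(Anas,Sinapis)))),Cercopithecus))).
That clade contains 10 terminal taxa: Aedes, Anas, Capsella, Cercopithecus, Lycaon, Nyctereutes, Rana, Saccharomyces, Shigella, Sinapis.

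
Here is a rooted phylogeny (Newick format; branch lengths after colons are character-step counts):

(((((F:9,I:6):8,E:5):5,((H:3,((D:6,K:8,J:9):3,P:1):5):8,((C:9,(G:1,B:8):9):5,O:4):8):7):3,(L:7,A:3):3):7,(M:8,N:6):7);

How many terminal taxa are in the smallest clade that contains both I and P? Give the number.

The MRCA of I and P is the node subtending (((F,I),E),((H,((D,K,J),P)),((C,(G,B)),O))).
That clade contains 12 terminal taxa: B, C, D, E, F, G, H, I, J, K, O, P.

12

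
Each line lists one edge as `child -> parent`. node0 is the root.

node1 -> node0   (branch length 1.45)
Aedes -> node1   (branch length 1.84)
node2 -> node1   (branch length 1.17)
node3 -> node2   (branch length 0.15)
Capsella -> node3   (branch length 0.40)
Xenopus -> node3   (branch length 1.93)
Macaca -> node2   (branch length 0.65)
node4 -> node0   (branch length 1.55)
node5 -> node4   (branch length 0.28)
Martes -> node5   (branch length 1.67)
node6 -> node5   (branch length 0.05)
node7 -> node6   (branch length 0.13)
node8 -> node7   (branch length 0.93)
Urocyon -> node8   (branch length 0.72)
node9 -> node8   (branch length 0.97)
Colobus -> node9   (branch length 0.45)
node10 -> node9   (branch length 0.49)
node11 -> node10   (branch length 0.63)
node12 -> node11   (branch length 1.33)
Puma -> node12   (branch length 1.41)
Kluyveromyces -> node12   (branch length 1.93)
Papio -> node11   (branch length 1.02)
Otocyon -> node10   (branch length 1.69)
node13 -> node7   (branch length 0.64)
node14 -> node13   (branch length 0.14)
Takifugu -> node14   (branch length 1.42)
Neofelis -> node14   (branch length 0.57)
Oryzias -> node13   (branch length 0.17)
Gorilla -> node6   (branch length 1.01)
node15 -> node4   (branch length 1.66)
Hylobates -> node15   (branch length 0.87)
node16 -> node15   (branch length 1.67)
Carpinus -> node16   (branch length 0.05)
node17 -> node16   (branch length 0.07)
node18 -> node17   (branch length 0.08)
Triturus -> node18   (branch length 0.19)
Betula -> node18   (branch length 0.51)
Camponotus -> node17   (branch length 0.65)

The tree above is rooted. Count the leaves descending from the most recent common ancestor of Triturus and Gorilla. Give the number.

The MRCA of Triturus and Gorilla is the node subtending ((Martes,(((Urocyon,(Colobus,(((Puma,Kluyveromyces),Papio),Otocyon))),((Takifugu,Neofelis),Oryzias)),Gorilla)),(Hylobates,(Carpinus,((Triturus,Betula),Camponotus)))).
That clade contains 16 terminal taxa: Betula, Camponotus, Carpinus, Colobus, Gorilla, Hylobates, Kluyveromyces, Martes, Neofelis, Oryzias, Otocyon, Papio, Puma, Takifugu, Triturus, Urocyon.

16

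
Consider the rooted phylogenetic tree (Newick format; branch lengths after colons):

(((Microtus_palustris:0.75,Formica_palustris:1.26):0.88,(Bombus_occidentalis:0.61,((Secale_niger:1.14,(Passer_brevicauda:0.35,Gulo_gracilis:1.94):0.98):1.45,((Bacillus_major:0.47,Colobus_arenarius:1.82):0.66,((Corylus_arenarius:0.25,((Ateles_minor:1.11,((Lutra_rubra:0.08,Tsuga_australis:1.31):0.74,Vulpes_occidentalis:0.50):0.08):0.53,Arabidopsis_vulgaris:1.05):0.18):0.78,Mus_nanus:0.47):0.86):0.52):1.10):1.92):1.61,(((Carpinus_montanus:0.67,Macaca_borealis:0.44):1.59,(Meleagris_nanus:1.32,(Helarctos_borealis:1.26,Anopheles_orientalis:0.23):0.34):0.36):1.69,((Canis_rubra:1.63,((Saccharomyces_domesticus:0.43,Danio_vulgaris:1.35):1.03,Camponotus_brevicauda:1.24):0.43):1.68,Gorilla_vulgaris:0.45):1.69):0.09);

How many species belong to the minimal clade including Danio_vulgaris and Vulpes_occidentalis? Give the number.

The MRCA of Danio_vulgaris and Vulpes_occidentalis is the root, so the clade is the entire tree.
That clade contains 25 terminal taxa: Anopheles_orientalis, Arabidopsis_vulgaris, Ateles_minor, Bacillus_major, Bombus_occidentalis, Camponotus_brevicauda, Canis_rubra, Carpinus_montanus, Colobus_arenarius, Corylus_arenarius, Danio_vulgaris, Formica_palustris, Gorilla_vulgaris, Gulo_gracilis, Helarctos_borealis, Lutra_rubra, Macaca_borealis, Meleagris_nanus, Microtus_palustris, Mus_nanus, Passer_brevicauda, Saccharomyces_domesticus, Secale_niger, Tsuga_australis, Vulpes_occidentalis.

25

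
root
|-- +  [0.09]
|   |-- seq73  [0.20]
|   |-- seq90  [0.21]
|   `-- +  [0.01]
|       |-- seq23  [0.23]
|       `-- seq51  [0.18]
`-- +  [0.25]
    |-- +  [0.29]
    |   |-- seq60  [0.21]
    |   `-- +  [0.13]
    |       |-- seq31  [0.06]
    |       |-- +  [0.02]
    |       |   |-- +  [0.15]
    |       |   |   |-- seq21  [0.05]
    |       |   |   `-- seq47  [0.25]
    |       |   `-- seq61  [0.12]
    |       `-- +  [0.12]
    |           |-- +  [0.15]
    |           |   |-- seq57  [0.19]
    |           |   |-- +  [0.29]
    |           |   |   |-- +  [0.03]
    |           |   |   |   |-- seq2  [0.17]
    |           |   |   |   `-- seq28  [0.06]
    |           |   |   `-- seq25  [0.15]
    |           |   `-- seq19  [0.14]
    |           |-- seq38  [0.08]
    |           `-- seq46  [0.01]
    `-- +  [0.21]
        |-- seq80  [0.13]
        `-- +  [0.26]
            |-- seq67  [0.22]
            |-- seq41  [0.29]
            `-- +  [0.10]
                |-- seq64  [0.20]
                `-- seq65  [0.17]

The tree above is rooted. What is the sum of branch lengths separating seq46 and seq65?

1.29

The path runs seq46 → … → MRCA → … → seq65; the MRCA is the node subtending ((seq60,(seq31,((seq21,seq47),seq61),((seq57,((seq2,seq28),seq25),seq19),seq38,seq46))),(seq80,(seq67,seq41,(seq64,seq65)))).
Branch lengths along that path: 0.01 + 0.12 + 0.13 + 0.29 + 0.21 + 0.26 + 0.10 + 0.17 = 1.29.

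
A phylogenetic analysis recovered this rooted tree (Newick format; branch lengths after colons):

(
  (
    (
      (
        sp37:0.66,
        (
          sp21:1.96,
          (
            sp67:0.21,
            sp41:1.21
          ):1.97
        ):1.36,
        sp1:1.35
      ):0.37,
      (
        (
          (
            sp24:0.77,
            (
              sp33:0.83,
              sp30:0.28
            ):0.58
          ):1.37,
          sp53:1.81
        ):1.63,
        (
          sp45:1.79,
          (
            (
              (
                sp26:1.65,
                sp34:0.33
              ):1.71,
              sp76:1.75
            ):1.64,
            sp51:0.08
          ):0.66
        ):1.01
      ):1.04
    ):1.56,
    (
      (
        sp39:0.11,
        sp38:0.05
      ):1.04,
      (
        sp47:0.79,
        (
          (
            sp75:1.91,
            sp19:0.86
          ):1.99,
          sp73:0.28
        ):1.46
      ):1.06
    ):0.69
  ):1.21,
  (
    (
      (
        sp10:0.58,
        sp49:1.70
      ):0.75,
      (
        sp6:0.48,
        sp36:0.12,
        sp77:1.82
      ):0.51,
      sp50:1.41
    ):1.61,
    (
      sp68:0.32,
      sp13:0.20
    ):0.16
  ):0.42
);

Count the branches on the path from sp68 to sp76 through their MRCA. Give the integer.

10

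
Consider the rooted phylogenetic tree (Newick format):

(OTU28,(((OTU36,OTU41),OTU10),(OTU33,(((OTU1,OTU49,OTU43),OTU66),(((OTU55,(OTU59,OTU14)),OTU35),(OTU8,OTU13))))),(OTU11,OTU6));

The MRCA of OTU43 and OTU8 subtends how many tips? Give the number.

The MRCA of OTU43 and OTU8 is the node subtending (((OTU1,OTU49,OTU43),OTU66),(((OTU55,(OTU59,OTU14)),OTU35),(OTU8,OTU13))).
That clade contains 10 terminal taxa: OTU1, OTU13, OTU14, OTU35, OTU43, OTU49, OTU55, OTU59, OTU66, OTU8.

10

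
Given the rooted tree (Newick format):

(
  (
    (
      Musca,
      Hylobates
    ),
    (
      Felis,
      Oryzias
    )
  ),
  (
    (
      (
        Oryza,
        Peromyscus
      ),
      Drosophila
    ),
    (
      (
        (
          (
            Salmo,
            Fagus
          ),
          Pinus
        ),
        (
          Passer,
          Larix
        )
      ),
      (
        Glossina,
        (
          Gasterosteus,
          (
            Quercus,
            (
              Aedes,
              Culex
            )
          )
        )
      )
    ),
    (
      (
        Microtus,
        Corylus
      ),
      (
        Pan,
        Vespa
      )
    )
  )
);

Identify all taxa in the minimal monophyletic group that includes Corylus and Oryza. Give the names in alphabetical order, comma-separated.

Aedes, Corylus, Culex, Drosophila, Fagus, Gasterosteus, Glossina, Larix, Microtus, Oryza, Pan, Passer, Peromyscus, Pinus, Quercus, Salmo, Vespa

Tracing Corylus: it sits inside (Microtus,Corylus).
Tracing Oryza: it sits inside (Oryza,Peromyscus).
The smallest clade enclosing both is (((Oryza,Peromyscus),Drosophila),((((Salmo,Fagus),Pinus),(Passer,Larix)),(Glossina,(Gasterosteus,(Quercus,(Aedes,Culex))))),((Microtus,Corylus),(Pan,Vespa))); the answer is its 17 terminal taxa in alphabetical order.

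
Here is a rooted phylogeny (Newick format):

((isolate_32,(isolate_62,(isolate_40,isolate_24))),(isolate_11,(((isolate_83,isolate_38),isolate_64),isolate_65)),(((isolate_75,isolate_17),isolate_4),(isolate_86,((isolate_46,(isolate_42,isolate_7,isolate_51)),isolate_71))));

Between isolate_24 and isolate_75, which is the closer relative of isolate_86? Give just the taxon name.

isolate_75

The MRCA of isolate_86 and isolate_75 subtends (((isolate_75,isolate_17),isolate_4),(isolate_86,((isolate_46,(isolate_42,isolate_7,isolate_51)),isolate_71))) (9 taxa).
The MRCA of isolate_86 and isolate_24 is the root, subtending the entire tree (18 taxa).
The first is nested inside the second, so isolate_86 shares a more recent common ancestor with isolate_75.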